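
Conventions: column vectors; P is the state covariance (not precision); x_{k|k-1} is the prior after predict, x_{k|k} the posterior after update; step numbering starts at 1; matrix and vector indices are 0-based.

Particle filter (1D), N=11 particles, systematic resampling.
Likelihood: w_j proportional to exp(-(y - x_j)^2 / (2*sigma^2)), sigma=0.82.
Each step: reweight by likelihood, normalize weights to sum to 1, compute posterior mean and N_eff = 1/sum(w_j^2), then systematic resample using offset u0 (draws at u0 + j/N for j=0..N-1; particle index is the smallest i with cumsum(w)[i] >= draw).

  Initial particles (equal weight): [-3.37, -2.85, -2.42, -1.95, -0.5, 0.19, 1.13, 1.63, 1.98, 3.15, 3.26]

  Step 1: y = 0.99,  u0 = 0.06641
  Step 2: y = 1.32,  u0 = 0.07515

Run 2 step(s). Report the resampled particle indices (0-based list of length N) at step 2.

step 1: w=[0.0000, 0.0000, 0.0001, 0.0005, 0.0624, 0.2022, 0.3207, 0.2400, 0.1570, 0.0101, 0.0071]  mean=1.1253  Neff=4.3482  idx=[5, 5, 5, 6, 6, 6, 7, 7, 7, 8, 8]
step 2: w=[0.0465, 0.0465, 0.0465, 0.1170, 0.1170, 0.1170, 0.1119, 0.1119, 0.1119, 0.0869, 0.0869]  mean=1.3145  Neff=9.9782  idx=[1, 3, 4, 4, 5, 6, 7, 7, 8, 9, 10]

resampled_idx = [1, 3, 4, 4, 5, 6, 7, 7, 8, 9, 10]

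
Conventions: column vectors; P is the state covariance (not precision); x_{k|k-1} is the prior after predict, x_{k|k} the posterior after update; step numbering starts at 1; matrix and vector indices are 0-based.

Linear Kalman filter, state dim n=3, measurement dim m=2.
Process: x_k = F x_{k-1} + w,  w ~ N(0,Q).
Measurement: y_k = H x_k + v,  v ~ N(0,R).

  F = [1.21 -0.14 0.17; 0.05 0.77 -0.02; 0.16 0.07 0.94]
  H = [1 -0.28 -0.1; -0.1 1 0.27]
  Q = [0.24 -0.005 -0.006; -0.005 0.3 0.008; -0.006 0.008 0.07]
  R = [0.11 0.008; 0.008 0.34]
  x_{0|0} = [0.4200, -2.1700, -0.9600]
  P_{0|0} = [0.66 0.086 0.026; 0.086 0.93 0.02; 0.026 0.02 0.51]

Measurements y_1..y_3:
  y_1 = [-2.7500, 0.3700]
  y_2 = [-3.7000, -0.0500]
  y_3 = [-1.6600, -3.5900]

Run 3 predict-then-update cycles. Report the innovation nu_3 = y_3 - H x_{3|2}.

step 1: x^-=[0.6488, -1.6307, -0.9871]  P^-=[1.2199 0.0147 0.2274; 0.0147 0.8592 0.0803; 0.2274 0.0803 0.5545]  S=[1.3536 -0.3048; -0.3048 1.2800]  K=[0.9228 0.1839; -0.0191 0.6825; 0.1552 0.1989]  nu=[-3.9541, 2.3321]  x^+=[-2.5712, 0.0365, -1.1370]  P^+=[0.1274 0.0688 0.0513; 0.0688 0.2545 -0.0583; 0.0513 -0.0583 0.4900]
step 2: x^-=[-3.3095, -0.0777, -1.4776]  P^-=[0.4462 0.0286 0.1655; 0.0286 0.4584 -0.0176; 0.1655 -0.0176 0.5168]  S=[0.5472 -0.1001; -0.1001 0.8164]  K=[0.7948 0.1326; -0.0799 0.5424; 0.2462 0.1592]  nu=[-0.5600, 0.0958]  x^+=[-3.7419, 0.0189, -1.6003]  P^+=[0.1073 0.0467 0.0572; 0.0467 0.2061 -0.0653; 0.0572 -0.0653 0.4708]
step 3: x^-=[-4.8024, -0.1405, -2.1016]  P^-=[0.4255 0.0113 0.1653; 0.0113 0.4281 -0.0276; 0.1653 -0.0276 0.4994]  S=[0.5332 -0.1052; -0.1052 0.7827]  K=[0.7854 0.1226; -0.0953 0.5232; 0.2606 0.1509]  nu=[2.8929, -3.3623]  x^+=[-2.9426, -2.1754, -1.8551]  P^+=[0.1051 0.0430 0.0575; 0.0430 0.1985 -0.0633; 0.0575 -0.0633 0.4536]

innov = [2.8929, -3.3623]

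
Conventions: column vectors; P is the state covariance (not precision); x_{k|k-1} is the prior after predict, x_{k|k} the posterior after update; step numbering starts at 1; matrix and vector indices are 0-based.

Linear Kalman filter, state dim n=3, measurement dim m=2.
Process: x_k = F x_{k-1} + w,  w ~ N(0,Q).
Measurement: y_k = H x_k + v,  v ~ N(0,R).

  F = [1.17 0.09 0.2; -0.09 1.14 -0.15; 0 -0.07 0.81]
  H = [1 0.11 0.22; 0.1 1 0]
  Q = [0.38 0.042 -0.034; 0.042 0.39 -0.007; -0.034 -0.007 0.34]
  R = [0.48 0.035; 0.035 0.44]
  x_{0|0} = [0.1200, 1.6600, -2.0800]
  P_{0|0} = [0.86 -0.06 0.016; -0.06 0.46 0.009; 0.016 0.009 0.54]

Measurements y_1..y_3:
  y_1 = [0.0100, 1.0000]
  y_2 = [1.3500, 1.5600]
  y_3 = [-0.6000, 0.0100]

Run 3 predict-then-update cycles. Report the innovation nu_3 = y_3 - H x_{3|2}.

step 1: x^-=[-0.1262, 2.1936, -1.8010]  P^-=[1.5778 -0.0983 0.0712; -0.0983 1.0166 -0.1025; 0.0712 -0.1025 0.6955]  S=[2.1085 0.1843; 0.1843 1.4527]  K=[0.7554 -0.0549; -0.0656 0.7013; 0.1079 -0.0793]  nu=[0.2911, -1.1810]  x^+=[0.1585, 1.3462, -1.6759]  P^+=[0.3855 -0.0363 -0.0949; -0.0363 0.3099 -0.0216; -0.0949 -0.0216 0.6650]
step 2: x^-=[-0.0286, 1.7718, -1.4517]  P^-=[0.8840 -0.0211 -0.0165; -0.0211 0.8231 -0.1260; -0.0165 -0.1260 0.7803]  S=[1.3938 0.1645; 0.1645 1.2678]  K=[0.6334 -0.0291; -0.0472 0.6538; 0.1151 -0.1157]  nu=[1.5031, -0.2090]  x^+=[0.9296, 1.5642, -1.2546]  P^+=[0.3298 -0.0236 -0.1097; -0.0236 0.2884 -0.0359; -0.1097 -0.0359 0.7492]
step 3: x^-=[0.9775, 1.8877, -1.1257]  P^-=[0.8061 -0.0034 -0.0186; -0.0034 0.7984 -0.1467; -0.0186 -0.1467 0.8371]  S=[1.3203 0.1673; 0.1673 1.2458]  K=[0.6097 -0.0199; -0.0424 0.6463; 0.1305 -0.1368]  nu=[-1.5375, -1.9755]  x^+=[0.0794, 0.6761, -1.0562]  P^+=[0.3189 -0.0193 -0.1127; -0.0193 0.2848 -0.0444; -0.1127 -0.0444 0.7972]

innov = [-1.5375, -1.9755]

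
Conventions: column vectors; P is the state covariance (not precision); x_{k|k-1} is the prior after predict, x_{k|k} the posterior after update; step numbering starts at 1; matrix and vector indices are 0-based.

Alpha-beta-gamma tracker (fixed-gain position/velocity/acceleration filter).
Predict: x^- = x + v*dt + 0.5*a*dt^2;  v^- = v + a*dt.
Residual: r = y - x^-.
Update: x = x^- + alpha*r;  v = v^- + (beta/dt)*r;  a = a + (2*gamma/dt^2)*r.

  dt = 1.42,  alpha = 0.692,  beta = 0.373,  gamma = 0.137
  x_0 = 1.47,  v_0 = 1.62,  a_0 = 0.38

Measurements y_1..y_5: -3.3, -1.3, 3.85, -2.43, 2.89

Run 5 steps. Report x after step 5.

x_post = 1.3184

step 1: x_pred=4.1535  r=-7.4535  x^+=-1.0043  v^+=0.2017  a^+=-0.6328
step 2: x_pred=-1.3559  r=0.0559  x^+=-1.3172  v^+=-0.6822  a^+=-0.6252
step 3: x_pred=-2.9163  r=6.7663  x^+=1.7660  v^+=0.2073  a^+=0.2942
step 4: x_pred=2.3570  r=-4.7870  x^+=-0.9556  v^+=-0.6323  a^+=-0.3563
step 5: x_pred=-2.2127  r=5.1027  x^+=1.3184  v^+=0.2021  a^+=0.3371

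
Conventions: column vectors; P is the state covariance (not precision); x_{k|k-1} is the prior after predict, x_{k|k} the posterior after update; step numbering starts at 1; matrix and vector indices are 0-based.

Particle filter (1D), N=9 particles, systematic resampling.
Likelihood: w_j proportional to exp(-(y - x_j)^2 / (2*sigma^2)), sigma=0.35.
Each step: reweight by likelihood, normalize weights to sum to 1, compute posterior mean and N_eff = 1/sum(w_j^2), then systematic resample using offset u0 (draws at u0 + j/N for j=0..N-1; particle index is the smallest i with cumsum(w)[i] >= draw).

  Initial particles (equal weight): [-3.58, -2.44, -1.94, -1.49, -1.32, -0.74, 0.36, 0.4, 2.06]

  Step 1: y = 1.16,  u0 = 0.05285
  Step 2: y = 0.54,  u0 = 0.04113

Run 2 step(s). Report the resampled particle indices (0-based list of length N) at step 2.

resampled_idx = [0, 1, 1, 2, 3, 4, 4, 5, 6]

step 1: w=[0.0000, 0.0000, 0.0000, 0.0000, 0.0000, 0.0000, 0.3585, 0.4624, 0.1791]  mean=0.6830  Neff=2.6708  idx=[6, 6, 6, 7, 7, 7, 7, 8, 8]
step 2: w=[0.1386, 0.1386, 0.1386, 0.1460, 0.1460, 0.1460, 0.1460, 0.0000, 0.0000]  mean=0.3834  Neff=6.9957  idx=[0, 1, 1, 2, 3, 4, 4, 5, 6]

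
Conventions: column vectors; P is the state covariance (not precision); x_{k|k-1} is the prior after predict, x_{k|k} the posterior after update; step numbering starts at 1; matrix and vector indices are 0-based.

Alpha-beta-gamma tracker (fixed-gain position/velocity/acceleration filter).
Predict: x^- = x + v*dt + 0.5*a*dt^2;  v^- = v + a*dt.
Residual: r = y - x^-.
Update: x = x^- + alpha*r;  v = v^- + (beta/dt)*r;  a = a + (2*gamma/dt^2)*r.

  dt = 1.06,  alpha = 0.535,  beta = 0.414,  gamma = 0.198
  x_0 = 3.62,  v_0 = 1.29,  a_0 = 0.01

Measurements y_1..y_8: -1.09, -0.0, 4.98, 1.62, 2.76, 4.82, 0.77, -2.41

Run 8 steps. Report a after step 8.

a_post = -5.3363

step 1: x_pred=4.9930  r=-6.0830  x^+=1.7386  v^+=-1.0752  a^+=-2.1339
step 2: x_pred=-0.5999  r=0.5999  x^+=-0.2790  v^+=-3.1028  a^+=-1.9224
step 3: x_pred=-4.6480  r=9.6280  x^+=0.5030  v^+=-1.3802  a^+=1.4708
step 4: x_pred=-0.1338  r=1.7538  x^+=0.8045  v^+=0.8638  a^+=2.0889
step 5: x_pred=2.8937  r=-0.1337  x^+=2.8222  v^+=3.0259  a^+=2.0418
step 6: x_pred=7.1767  r=-2.3567  x^+=5.9158  v^+=4.2697  a^+=1.2112
step 7: x_pred=11.1222  r=-10.3522  x^+=5.5838  v^+=1.5104  a^+=-2.4373
step 8: x_pred=5.8156  r=-8.2256  x^+=1.4149  v^+=-4.2857  a^+=-5.3363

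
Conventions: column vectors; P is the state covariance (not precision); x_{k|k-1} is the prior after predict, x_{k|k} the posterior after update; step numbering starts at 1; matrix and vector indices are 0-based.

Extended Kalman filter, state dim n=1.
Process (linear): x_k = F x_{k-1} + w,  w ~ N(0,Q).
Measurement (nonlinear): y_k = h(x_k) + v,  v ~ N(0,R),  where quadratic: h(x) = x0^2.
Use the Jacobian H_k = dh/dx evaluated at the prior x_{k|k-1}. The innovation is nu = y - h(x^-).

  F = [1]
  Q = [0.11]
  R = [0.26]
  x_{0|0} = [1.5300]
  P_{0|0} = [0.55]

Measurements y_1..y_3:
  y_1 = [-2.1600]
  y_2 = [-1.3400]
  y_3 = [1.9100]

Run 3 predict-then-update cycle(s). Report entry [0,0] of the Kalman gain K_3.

K[0,0] = -0.0840

step 1: x^-=[1.5300]  P^-=[0.6600]  H_jac=[3.0600]  S=[6.4400]  K=[0.3136]  nu=[-4.5009]  x^+=[0.1185]  P^+=[0.0266]
step 2: x^-=[0.1185]  P^-=[0.1366]  H_jac=[0.2370]  S=[0.2677]  K=[0.1210]  nu=[-1.3540]  x^+=[-0.0453]  P^+=[0.1327]
step 3: x^-=[-0.0453]  P^-=[0.2427]  H_jac=[-0.0906]  S=[0.2620]  K=[-0.0840]  nu=[1.9079]  x^+=[-0.2055]  P^+=[0.2409]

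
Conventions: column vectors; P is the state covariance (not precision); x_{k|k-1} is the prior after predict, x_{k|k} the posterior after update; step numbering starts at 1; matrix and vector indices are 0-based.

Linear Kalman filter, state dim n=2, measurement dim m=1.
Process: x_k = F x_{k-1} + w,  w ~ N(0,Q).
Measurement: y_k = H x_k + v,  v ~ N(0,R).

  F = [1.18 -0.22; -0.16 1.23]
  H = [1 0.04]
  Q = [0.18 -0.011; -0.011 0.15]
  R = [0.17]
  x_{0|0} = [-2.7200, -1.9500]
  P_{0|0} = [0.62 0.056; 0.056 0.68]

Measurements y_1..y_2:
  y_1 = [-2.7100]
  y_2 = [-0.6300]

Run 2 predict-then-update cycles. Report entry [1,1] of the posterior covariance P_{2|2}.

P_post[1,1] = 1.6819

step 1: x^-=[-2.7806, -1.9633]  P^-=[1.0471 -0.2288; -0.2288 1.1726]  S=[1.2007]  K=[0.8645; -0.1515]  nu=[0.1491]  x^+=[-2.6517, -1.9859]  P^+=[0.1498 -0.0716; -0.0716 1.1450]
step 2: x^-=[-2.6921, -2.0184]  P^-=[0.4812 -0.4555; -0.4555 1.9143]  S=[0.6178]  K=[0.7494; -0.6134]  nu=[2.1428]  x^+=[-1.0863, -3.3327]  P^+=[0.1343 -0.1715; -0.1715 1.6819]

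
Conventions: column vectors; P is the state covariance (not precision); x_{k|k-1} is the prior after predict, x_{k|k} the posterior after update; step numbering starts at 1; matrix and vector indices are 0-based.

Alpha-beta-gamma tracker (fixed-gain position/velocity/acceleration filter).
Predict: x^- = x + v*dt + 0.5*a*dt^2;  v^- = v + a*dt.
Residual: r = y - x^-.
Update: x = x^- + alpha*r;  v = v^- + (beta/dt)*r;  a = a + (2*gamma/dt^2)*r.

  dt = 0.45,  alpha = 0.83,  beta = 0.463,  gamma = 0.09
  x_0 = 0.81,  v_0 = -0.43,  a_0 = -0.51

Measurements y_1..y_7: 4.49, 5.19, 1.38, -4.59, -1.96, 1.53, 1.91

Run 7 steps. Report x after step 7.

step 1: x_pred=0.5649  r=3.9251  x^+=3.8227  v^+=3.3790  a^+=2.9790
step 2: x_pred=5.6449  r=-0.4549  x^+=5.2673  v^+=4.2515  a^+=2.5746
step 3: x_pred=7.4412  r=-6.0612  x^+=2.4104  v^+=-0.8262  a^+=-2.8131
step 4: x_pred=1.7538  r=-6.3438  x^+=-3.5116  v^+=-8.6191  a^+=-8.4520
step 5: x_pred=-8.2459  r=6.2859  x^+=-3.0286  v^+=-5.9550  a^+=-2.8645
step 6: x_pred=-5.9984  r=7.5284  x^+=0.2502  v^+=0.5018  a^+=3.8274
step 7: x_pred=0.8635  r=1.0465  x^+=1.7321  v^+=3.3009  a^+=4.7576

x_post = 1.7321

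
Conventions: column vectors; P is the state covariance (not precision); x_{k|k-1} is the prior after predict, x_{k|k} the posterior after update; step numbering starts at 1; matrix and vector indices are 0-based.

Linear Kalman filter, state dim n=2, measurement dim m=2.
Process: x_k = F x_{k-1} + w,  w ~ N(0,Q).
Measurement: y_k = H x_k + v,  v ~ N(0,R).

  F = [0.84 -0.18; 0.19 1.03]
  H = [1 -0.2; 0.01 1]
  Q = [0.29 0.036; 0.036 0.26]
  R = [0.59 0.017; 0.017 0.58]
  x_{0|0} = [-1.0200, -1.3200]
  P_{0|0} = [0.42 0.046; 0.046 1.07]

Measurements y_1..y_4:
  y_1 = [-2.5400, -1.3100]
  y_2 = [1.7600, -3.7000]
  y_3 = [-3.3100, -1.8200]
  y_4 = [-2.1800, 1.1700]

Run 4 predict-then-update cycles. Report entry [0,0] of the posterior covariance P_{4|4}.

step 1: x^-=[-0.6192, -1.5534]  P^-=[0.6071 -0.0571; -0.0571 1.4283]  S=[1.2771 -0.3196; -0.3196 2.0072]  K=[0.4978 0.0538; -0.0942 0.6963]  nu=[-2.2315, 0.2496]  x^+=[-1.7166, -1.1695]  P^+=[0.3020 0.0367; 0.0367 0.4019]
step 2: x^-=[-1.2314, -1.5307]  P^-=[0.5050 0.0401; 0.0401 0.7116]  S=[1.1074 -0.0802; -0.0802 1.2925]  K=[0.4533 0.0631; -0.0526 0.5476]  nu=[2.6853, -2.1569]  x^+=[-0.1502, -2.8532]  P^+=[0.2768 0.0415; 0.0415 0.3163]
step 3: x^-=[0.3874, -2.9673]  P^-=[0.4830 0.0561; 0.0561 0.6218]  S=[1.0755 -0.0466; -0.0466 1.2030]  K=[0.4416 0.0677; -0.0412 0.5158]  nu=[-4.2909, 1.1435]  x^+=[-1.4302, -2.2009]  P^+=[0.2705 0.0441; 0.0441 0.2980]
step 4: x^-=[-0.8052, -2.5387]  P^-=[0.4772 0.0606; 0.0606 0.6032]  S=[1.0671 -0.0384; -0.0384 1.1844]  K=[0.4383 0.0694; -0.0380 0.5085]  nu=[-1.8825, 3.7167]  x^+=[-1.3725, -0.5771]  P^+=[0.2688 0.0450; 0.0450 0.2939]

P_post[0,0] = 0.2688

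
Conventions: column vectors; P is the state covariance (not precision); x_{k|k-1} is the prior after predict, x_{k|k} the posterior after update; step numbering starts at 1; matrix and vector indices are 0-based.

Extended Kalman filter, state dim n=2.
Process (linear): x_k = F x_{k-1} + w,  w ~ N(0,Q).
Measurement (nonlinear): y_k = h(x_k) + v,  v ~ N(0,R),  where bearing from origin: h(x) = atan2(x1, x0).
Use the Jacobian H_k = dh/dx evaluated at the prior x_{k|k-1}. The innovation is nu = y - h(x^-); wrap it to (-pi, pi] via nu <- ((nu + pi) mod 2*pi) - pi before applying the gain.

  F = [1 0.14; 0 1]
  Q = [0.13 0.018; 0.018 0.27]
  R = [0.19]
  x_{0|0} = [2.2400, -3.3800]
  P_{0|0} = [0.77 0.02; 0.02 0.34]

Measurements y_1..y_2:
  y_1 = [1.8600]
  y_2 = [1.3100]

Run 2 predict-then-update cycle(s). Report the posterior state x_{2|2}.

step 1: x^-=[1.7668, -3.3800]  P^-=[0.9123 0.0856; 0.0856 0.6100]  H_jac=[0.2324 0.1215]  S=[0.2531]  K=[0.8787; 0.3713]  nu=[2.9491]  x^+=[4.3581, -2.2849]  P^+=[0.7169 0.0030; 0.0030 0.5751]
step 2: x^-=[4.0382, -2.2849]  P^-=[0.8590 0.1015; 0.1015 0.8451]  H_jac=[0.1061 0.1876]  S=[0.2335]  K=[0.4721; 0.7252]  nu=[1.8249]  x^+=[4.8997, -0.9614]  P^+=[0.8070 0.0216; 0.0216 0.7223]

x_post = [4.8997, -0.9614]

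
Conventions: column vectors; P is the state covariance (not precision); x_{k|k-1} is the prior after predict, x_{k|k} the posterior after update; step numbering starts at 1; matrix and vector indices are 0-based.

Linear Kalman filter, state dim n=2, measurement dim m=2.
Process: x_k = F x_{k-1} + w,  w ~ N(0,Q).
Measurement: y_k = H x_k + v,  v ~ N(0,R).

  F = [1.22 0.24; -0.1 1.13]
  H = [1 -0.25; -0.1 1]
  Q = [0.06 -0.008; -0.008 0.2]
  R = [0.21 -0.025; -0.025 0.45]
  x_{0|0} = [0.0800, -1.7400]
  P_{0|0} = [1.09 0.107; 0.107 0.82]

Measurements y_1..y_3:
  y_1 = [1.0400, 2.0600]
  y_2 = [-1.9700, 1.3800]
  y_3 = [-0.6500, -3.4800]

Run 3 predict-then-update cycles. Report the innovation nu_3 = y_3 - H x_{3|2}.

innov = [0.0113, -4.8123]

step 1: x^-=[-0.3200, -1.9742]  P^-=[1.7922 0.2263; 0.2263 1.2338]  S=[1.9662 -0.2807; -0.2807 1.6564]  K=[0.9088 0.1824; 0.0642 0.7420]  nu=[0.8665, 4.0022]  x^+=[1.1976, 1.0512]  P^+=[0.2063 0.0800; 0.0800 0.3403]
step 2: x^-=[1.7133, 1.0681]  P^-=[0.4335 0.1675; 0.1675 0.6185]  S=[0.5984 -0.0513; -0.0513 1.0394]  K=[0.6675 0.1524; 0.0714 0.5825]  nu=[-3.4163, 0.4832]  x^+=[-0.4934, 1.1056]  P^+=[0.1532 0.0672; 0.0672 0.2671]
step 3: x^-=[-0.3366, 1.2986]  P^-=[0.3427 0.1368; 0.1368 0.5274]  S=[0.5173 -0.0509; -0.0509 0.9534]  K=[0.6102 0.1401; 0.0629 0.5421]  nu=[0.0113, -4.8123]  x^+=[-1.0039, -1.3096]  P^+=[0.1401 0.0618; 0.0618 0.2486]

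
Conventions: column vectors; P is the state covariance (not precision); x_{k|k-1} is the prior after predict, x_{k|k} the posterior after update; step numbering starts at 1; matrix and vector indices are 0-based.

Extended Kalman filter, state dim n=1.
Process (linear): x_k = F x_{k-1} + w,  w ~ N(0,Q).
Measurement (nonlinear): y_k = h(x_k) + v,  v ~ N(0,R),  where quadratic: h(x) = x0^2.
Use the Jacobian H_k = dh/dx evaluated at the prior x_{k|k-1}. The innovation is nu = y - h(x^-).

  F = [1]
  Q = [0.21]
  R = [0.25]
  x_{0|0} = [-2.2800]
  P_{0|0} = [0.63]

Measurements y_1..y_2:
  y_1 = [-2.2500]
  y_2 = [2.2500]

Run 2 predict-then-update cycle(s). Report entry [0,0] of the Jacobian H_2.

step 1: x^-=[-2.2800]  P^-=[0.8400]  H_jac=[-4.5600]  S=[17.7166]  K=[-0.2162]  nu=[-7.4484]  x^+=[-0.6696]  P^+=[0.0119]
step 2: x^-=[-0.6696]  P^-=[0.2219]  H_jac=[-1.3393]  S=[0.6479]  K=[-0.4586]  nu=[1.8016]  x^+=[-1.4958]  P^+=[0.0856]

H_jac[0,0] = -1.3393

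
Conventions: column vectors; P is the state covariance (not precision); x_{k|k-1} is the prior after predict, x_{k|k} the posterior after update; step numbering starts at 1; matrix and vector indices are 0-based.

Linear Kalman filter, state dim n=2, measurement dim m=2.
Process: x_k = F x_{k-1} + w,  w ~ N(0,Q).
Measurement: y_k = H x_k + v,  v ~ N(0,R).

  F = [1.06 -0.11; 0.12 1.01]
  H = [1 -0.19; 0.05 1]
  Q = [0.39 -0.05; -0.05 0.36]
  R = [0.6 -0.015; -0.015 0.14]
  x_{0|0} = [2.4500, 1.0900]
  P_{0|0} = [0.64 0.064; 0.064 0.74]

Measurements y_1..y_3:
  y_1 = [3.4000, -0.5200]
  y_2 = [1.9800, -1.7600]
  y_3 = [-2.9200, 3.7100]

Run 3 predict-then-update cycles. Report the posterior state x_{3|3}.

x_post = [-0.1613, 2.6488]

step 1: x^-=[2.4771, 1.3949]  P^-=[1.1031 0.0169; 0.0169 1.1396]  S=[1.7379 -0.1597; -0.1597 1.2840]  K=[0.6454 0.1363; -0.0337 0.8840]  nu=[1.1879, -2.0388]  x^+=[2.9659, -0.4473]  P^+=[0.3834 -0.0098; -0.0098 0.1248]
step 2: x^-=[3.1930, -0.0959]  P^-=[0.8245 -0.0254; -0.0254 0.4904]  S=[1.4519 -0.0921; -0.0921 0.6299]  K=[0.5782 0.1097; -0.0327 0.7717]  nu=[-1.2312, -1.8238]  x^+=[2.2811, -1.4630]  P^+=[0.3433 -0.0105; -0.0105 0.1091]
step 3: x^-=[2.5789, -1.2039]  P^-=[0.7795 -0.0295; -0.0295 0.4736]  S=[1.4078 -0.0953; -0.0953 0.6126]  K=[0.5647 0.1032; -0.0331 0.7656]  nu=[-5.7277, 4.7850]  x^+=[-0.1613, 2.6488]  P^+=[0.3352 -0.0108; -0.0108 0.1082]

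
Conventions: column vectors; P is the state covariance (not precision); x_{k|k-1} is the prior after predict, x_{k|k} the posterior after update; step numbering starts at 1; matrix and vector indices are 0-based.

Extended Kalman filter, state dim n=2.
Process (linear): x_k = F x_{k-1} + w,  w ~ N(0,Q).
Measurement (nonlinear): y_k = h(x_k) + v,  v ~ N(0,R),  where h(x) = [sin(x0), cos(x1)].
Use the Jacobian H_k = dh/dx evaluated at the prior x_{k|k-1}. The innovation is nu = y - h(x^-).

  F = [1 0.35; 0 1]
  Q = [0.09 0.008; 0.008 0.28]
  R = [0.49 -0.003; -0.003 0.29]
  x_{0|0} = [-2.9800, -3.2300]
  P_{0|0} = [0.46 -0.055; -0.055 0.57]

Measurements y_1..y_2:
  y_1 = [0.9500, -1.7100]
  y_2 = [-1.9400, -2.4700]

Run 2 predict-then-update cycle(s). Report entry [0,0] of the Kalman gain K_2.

K[0,0] = 0.5093

step 1: x^-=[-4.1105, -3.2300]  P^-=[0.5813 0.1525; 0.1525 0.8500]  H_jac=[-0.5662 0.0000; 0.0000 -0.0883]  S=[0.6764 0.0046; 0.0046 0.2966]  K=[-0.4864 -0.0378; -0.1259 -0.2510]  nu=[0.1257, -0.7139]  x^+=[-4.1447, -3.0666]  P^+=[0.4207 0.1077; 0.1077 0.8203]
step 2: x^-=[-5.2180, -3.0666]  P^-=[0.6866 0.4028; 0.4028 1.1003]  H_jac=[0.4843 0.0000; 0.0000 0.0749]  S=[0.6510 0.0116; 0.0116 0.2962]  K=[0.5093 0.0819; 0.2949 0.2667]  nu=[-2.8149, -1.4728]  x^+=[-6.7722, -4.2895]  P^+=[0.5148 0.2967; 0.2967 1.0208]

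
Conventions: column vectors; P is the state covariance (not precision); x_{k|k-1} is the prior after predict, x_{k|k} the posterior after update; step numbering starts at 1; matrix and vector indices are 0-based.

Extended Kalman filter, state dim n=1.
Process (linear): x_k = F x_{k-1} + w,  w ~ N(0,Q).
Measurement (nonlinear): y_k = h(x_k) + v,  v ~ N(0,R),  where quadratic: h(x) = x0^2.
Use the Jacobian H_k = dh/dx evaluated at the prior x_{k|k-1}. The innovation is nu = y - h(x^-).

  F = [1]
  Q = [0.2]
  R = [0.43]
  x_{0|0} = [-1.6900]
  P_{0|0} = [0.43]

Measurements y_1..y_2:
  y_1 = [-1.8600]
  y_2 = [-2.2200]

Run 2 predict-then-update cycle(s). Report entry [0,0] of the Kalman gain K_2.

K[0,0] = -0.3133

step 1: x^-=[-1.6900]  P^-=[0.6300]  H_jac=[-3.3800]  S=[7.6274]  K=[-0.2792]  nu=[-4.7161]  x^+=[-0.3734]  P^+=[0.0355]
step 2: x^-=[-0.3734]  P^-=[0.2355]  H_jac=[-0.7467]  S=[0.5613]  K=[-0.3133]  nu=[-2.3594]  x^+=[0.3659]  P^+=[0.1804]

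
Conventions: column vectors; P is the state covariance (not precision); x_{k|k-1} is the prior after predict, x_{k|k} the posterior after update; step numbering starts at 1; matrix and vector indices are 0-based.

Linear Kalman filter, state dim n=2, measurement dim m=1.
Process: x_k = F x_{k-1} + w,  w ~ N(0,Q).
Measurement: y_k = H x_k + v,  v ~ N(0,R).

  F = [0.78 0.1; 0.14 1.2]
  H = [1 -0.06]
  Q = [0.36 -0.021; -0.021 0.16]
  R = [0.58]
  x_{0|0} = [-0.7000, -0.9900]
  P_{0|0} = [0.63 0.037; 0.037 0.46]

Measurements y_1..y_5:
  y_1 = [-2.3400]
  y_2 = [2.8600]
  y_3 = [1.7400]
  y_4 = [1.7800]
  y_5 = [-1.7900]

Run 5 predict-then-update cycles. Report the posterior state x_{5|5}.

x_post = [-0.6030, -2.5091]

step 1: x^-=[-0.6450, -1.2860]  P^-=[0.7537 0.1381; 0.1381 0.8472]  S=[1.3201]  K=[0.5646; 0.0661]  nu=[-1.7722]  x^+=[-1.6456, -1.4032]  P^+=[0.3328 0.0888; 0.0888 0.8414]
step 2: x^-=[-1.4239, -1.9142]  P^-=[0.5848 0.2007; 0.2007 1.4080]  S=[1.1457]  K=[0.4999; 0.1015]  nu=[4.1690]  x^+=[0.6601, -1.4913]  P^+=[0.2985 0.1426; 0.1426 1.3962]
step 3: x^-=[0.3657, -1.6971]  P^-=[0.5778 0.3146; 0.3146 2.2243]  S=[1.1281]  K=[0.4955; 0.1606]  nu=[1.2725]  x^+=[0.9962, -1.4928]  P^+=[0.3009 0.2249; 0.2249 2.1952]
step 4: x^-=[0.6277, -1.6519]  P^-=[0.6001 0.4889; 0.4889 3.4026]  S=[1.1337]  K=[0.5035; 0.2512]  nu=[1.0531]  x^+=[1.1580, -1.3874]  P^+=[0.3127 0.3455; 0.3455 3.3310]
step 5: x^-=[0.7645, -1.5027]  P^-=[0.6375 0.7411; 0.7411 5.0789]  S=[1.1468]  K=[0.5171; 0.3805]  nu=[-2.6446]  x^+=[-0.6030, -2.5091]  P^+=[0.3308 0.5155; 0.5155 4.9129]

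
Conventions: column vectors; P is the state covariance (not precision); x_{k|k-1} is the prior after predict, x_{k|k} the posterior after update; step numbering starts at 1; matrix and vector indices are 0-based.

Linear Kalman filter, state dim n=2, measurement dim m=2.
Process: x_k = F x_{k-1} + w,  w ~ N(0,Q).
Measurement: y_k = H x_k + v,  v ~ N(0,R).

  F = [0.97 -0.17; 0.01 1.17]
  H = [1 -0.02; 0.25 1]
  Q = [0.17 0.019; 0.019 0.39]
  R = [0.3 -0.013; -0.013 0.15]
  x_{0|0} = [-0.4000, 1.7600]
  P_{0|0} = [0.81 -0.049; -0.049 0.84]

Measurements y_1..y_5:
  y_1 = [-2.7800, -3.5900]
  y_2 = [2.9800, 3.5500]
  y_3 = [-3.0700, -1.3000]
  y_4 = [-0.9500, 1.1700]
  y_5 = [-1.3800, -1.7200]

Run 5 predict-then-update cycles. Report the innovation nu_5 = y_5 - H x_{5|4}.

innov = [-0.1380, -2.6530]

step 1: x^-=[-0.6872, 2.0552]  P^-=[0.9726 -0.1957; -0.1957 1.5388]  S=[1.2810 0.0046; 0.0046 1.6517]  K=[0.7622 0.0266; -0.1801 0.9025]  nu=[-2.0517, -5.4734]  x^+=[-2.3964, -2.5152]  P^+=[0.2271 -0.0627; -0.0627 0.1534]
step 2: x^-=[-1.8969, -2.9667]  P^-=[0.4087 -0.0803; -0.0803 0.5985]  S=[0.7122 -0.0027; -0.0027 0.7339]  K=[0.5763 0.0319; -0.1266 0.7877]  nu=[4.8176, 6.9909]  x^+=[1.1025, 1.9302]  P^+=[0.1716 -0.0456; -0.0456 0.1312]
step 3: x^-=[0.7413, 2.2693]  P^-=[0.3503 -0.0571; -0.0571 0.5686]  S=[0.6528 0.0064; 0.0064 0.7119]  K=[0.5379 0.0380; -0.1125 0.7796]  nu=[-3.7659, -3.7546]  x^+=[-1.4271, -0.2341]  P^+=[0.1601 -0.0413; -0.0413 0.1287]
step 4: x^-=[-1.3445, -0.2882]  P^-=[0.3380 -0.0519; -0.0519 0.5653]  S=[0.6403 0.0086; 0.0086 0.7105]  K=[0.5289 0.0395; -0.1091 0.7787]  nu=[0.3888, 1.7943]  x^+=[-1.0680, 1.0667]  P^+=[0.1574 -0.0403; -0.0403 0.1283]
step 5: x^-=[-1.2173, 1.2373]  P^-=[0.3351 -0.0506; -0.0506 0.5647]  S=[0.6373 0.0091; 0.0091 0.7103]  K=[0.5268 0.0399; -0.1083 0.7786]  nu=[-0.1380, -2.6530]  x^+=[-1.3958, -0.8132]  P^+=[0.1567 -0.0400; -0.0400 0.1282]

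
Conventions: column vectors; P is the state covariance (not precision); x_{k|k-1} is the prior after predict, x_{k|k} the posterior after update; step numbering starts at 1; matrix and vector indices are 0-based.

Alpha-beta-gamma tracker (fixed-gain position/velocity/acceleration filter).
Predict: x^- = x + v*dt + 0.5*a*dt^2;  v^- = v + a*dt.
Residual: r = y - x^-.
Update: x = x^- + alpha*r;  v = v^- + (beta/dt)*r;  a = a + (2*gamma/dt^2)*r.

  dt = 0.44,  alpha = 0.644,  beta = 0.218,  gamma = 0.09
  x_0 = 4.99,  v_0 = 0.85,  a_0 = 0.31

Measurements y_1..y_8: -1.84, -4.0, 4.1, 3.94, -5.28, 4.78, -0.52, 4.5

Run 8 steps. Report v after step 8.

step 1: x_pred=5.3940  r=-7.2340  x^+=0.7353  v^+=-2.5977  a^+=-6.4158
step 2: x_pred=-1.0287  r=-2.9713  x^+=-2.9422  v^+=-6.8928  a^+=-9.1784
step 3: x_pred=-6.8635  r=10.9635  x^+=0.1970  v^+=-5.4994  a^+=1.0150
step 4: x_pred=-2.1245  r=6.0645  x^+=1.7810  v^+=-2.0481  a^+=6.6535
step 5: x_pred=1.5239  r=-6.8039  x^+=-2.8578  v^+=-2.4916  a^+=0.3275
step 6: x_pred=-3.9224  r=8.7024  x^+=1.6819  v^+=1.9641  a^+=8.4186
step 7: x_pred=3.3611  r=-3.8811  x^+=0.8617  v^+=3.7454  a^+=4.8101
step 8: x_pred=2.9753  r=1.5247  x^+=3.9572  v^+=6.6173  a^+=6.2277

v_post = 6.6173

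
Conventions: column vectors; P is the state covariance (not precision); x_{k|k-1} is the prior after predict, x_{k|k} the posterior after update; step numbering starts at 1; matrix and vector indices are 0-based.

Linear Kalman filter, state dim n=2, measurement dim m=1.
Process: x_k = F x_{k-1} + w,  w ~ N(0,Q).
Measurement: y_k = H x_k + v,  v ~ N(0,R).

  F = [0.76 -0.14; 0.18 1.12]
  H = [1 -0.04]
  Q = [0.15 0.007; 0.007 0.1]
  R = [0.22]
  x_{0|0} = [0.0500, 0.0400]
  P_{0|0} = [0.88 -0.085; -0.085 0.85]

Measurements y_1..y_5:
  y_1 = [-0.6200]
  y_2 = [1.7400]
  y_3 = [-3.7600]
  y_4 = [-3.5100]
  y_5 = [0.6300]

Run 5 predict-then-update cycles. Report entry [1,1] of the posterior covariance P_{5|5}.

step 1: x^-=[0.0324, 0.0538]  P^-=[0.6930 -0.0761; -0.0761 1.1605]  S=[0.9210]  K=[0.7558; -0.1330]  nu=[-0.6502]  x^+=[-0.4591, 0.1403]  P^+=[0.1669 0.0165; 0.0165 1.1442]
step 2: x^-=[-0.3685, 0.0745]  P^-=[0.2653 -0.1359; -0.1359 1.5473]  S=[0.4987]  K=[0.5430; -0.3967]  nu=[2.1115]  x^+=[0.7780, -0.7631]  P^+=[0.1183 -0.0285; -0.0285 1.4688]
step 3: x^-=[0.6981, -0.7147]  P^-=[0.2532 -0.2307; -0.2307 1.9348]  S=[0.4947]  K=[0.5304; -0.6227]  nu=[-4.4867]  x^+=[-1.6817, 2.0792]  P^+=[0.1140 -0.0673; -0.0673 1.7430]
step 4: x^-=[-1.5692, 2.0260]  P^-=[0.2643 -0.3063; -0.3063 2.2630]  S=[0.5124]  K=[0.5397; -0.7743]  nu=[-1.8598]  x^+=[-2.5729, 3.4660]  P^+=[0.1151 -0.0921; -0.0921 1.9557]
step 5: x^-=[-2.4407, 3.4188]  P^-=[0.2744 -0.3600; -0.3600 2.5199]  S=[0.5272]  K=[0.5478; -0.8740]  nu=[3.2074]  x^+=[-0.6838, 0.6154]  P^+=[0.1162 -0.1076; -0.1076 2.1171]

P_post[1,1] = 2.1171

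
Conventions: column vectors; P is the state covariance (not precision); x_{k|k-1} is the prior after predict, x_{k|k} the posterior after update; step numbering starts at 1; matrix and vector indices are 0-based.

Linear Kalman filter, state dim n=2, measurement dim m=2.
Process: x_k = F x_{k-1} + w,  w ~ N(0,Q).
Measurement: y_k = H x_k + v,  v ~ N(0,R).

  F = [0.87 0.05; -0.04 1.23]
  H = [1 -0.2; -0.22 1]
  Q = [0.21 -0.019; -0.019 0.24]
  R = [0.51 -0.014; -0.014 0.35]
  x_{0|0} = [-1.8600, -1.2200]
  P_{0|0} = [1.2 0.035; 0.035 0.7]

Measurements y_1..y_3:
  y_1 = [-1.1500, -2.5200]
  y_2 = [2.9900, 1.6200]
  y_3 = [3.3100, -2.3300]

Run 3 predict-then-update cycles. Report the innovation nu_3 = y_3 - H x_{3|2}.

step 1: x^-=[-1.6792, -1.4262]  P^-=[1.1231 0.0197; 0.0197 1.2975]  S=[1.6771 -0.5000; -0.5000 1.6932]  K=[0.6878 0.0688; 0.0929 0.7912]  nu=[0.2440, -1.4632]  x^+=[-1.6121, -2.5612]  P^+=[0.3690 0.0956; 0.0956 0.2967]
step 2: x^-=[-1.5306, -3.0858]  P^-=[0.4983 0.0885; 0.0885 0.6800]  S=[1.0001 -0.1672; -0.1672 1.0151]  K=[0.4906 0.0600; 0.0631 0.6610]  nu=[3.9034, 4.3691]  x^+=[0.6467, 0.0485]  P^+=[0.2638 0.0722; 0.0722 0.2464]
step 3: x^-=[0.5650, 0.0337]  P^-=[0.4166 0.0641; 0.0641 0.6060]  S=[0.9252 -0.1600; -0.1600 0.9480]  K=[0.4443 0.0459; 0.0476 0.6324]  nu=[2.7517, -2.2394]  x^+=[1.6850, -1.2516]  P^+=[0.2384 0.0623; 0.0623 0.2344]

innov = [2.7517, -2.2394]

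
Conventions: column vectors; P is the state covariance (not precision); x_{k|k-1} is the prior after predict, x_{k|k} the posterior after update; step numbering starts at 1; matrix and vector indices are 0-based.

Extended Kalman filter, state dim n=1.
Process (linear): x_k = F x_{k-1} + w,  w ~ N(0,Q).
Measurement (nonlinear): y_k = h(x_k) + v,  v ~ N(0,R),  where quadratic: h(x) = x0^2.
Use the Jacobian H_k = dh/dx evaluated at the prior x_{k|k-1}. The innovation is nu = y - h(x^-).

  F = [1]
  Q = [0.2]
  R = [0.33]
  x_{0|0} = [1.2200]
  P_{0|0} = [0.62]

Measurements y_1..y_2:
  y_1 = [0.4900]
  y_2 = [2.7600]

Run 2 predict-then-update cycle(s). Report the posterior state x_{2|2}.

step 1: x^-=[1.2200]  P^-=[0.8200]  H_jac=[2.4400]  S=[5.2120]  K=[0.3839]  nu=[-0.9984]  x^+=[0.8367]  P^+=[0.0519]
step 2: x^-=[0.8367]  P^-=[0.2519]  H_jac=[1.6735]  S=[1.0355]  K=[0.4071]  nu=[2.0599]  x^+=[1.6754]  P^+=[0.0803]

x_post = [1.6754]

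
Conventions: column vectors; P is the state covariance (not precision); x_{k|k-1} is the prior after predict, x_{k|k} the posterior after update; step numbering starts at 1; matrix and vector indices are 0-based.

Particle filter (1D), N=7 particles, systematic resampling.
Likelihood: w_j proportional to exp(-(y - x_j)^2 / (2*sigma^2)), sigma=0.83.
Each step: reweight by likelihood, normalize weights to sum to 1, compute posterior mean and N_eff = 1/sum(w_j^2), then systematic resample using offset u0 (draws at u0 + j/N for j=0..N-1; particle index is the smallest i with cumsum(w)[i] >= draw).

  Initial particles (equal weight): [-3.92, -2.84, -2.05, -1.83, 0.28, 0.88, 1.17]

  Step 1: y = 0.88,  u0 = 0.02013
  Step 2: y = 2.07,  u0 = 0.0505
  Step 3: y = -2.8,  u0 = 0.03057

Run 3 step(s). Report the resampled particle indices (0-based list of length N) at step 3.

resampled_idx = [0, 0, 0, 0, 0, 0, 2]

step 1: w=[0.0000, 0.0000, 0.0007, 0.0018, 0.2834, 0.3680, 0.3462]  mean=0.8034  Neff=2.9805  idx=[4, 4, 5, 5, 5, 6, 6]
step 2: w=[0.0411, 0.0411, 0.1503, 0.1503, 0.1503, 0.2334, 0.2334]  mean=0.9661  Neff=5.5509  idx=[1, 2, 3, 4, 5, 5, 6]
step 3: w=[0.8406, 0.0443, 0.0443, 0.0443, 0.0088, 0.0088, 0.0088]  mean=0.3833  Neff=1.4029  idx=[0, 0, 0, 0, 0, 0, 2]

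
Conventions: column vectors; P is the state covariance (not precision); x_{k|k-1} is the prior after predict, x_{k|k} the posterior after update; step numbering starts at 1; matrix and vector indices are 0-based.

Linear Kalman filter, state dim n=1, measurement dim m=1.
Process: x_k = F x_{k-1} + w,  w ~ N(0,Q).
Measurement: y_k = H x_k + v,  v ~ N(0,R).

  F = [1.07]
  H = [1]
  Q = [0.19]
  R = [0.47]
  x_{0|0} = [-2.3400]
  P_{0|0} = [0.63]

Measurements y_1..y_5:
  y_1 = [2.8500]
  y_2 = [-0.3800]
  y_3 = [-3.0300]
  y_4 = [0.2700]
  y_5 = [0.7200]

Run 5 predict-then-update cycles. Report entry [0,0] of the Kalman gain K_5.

step 1: x^-=[-2.5038]  P^-=[0.9113]  S=[1.3813]  K=[0.6597]  nu=[5.3538]  x^+=[1.0283]  P^+=[0.3101]
step 2: x^-=[1.1003]  P^-=[0.5450]  S=[1.0150]  K=[0.5369]  nu=[-1.4803]  x^+=[0.3054]  P^+=[0.2524]
step 3: x^-=[0.3268]  P^-=[0.4789]  S=[0.9489]  K=[0.5047]  nu=[-3.3568]  x^+=[-1.3674]  P^+=[0.2372]
step 4: x^-=[-1.4631]  P^-=[0.4616]  S=[0.9316]  K=[0.4955]  nu=[1.7331]  x^+=[-0.6044]  P^+=[0.2329]
step 5: x^-=[-0.6467]  P^-=[0.4566]  S=[0.9266]  K=[0.4928]  nu=[1.3667]  x^+=[0.0268]  P^+=[0.2316]

K[0,0] = 0.4928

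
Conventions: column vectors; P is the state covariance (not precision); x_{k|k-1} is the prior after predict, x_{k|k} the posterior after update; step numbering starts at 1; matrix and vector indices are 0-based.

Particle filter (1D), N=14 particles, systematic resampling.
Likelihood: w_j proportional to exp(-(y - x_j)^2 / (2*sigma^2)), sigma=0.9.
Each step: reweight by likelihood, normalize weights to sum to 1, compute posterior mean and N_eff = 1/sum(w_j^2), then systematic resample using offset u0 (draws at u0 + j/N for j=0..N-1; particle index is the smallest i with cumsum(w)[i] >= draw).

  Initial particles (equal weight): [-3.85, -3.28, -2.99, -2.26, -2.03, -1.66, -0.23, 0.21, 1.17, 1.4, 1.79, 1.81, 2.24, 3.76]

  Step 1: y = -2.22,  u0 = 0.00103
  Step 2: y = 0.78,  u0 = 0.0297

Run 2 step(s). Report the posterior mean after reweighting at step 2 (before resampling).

step 1: w=[0.0451, 0.1162, 0.1612, 0.2322, 0.2273, 0.1915, 0.0202, 0.0061, 0.0002, 0.0001, 0.0000, 0.0000, 0.0000, 0.0000]  mean=-2.3437  Neff=5.4283  idx=[0, 1, 1, 2, 2, 3, 3, 3, 4, 4, 4, 5, 5, 5]
step 2: w=[0.0000, 0.0003, 0.0003, 0.0014, 0.0014, 0.0305, 0.0305, 0.0305, 0.0699, 0.0699, 0.0699, 0.2318, 0.2318, 0.2318]  mean=-1.7973  Neff=5.5976  idx=[5, 8, 9, 10, 11, 11, 11, 11, 12, 12, 12, 13, 13, 13]

post_mean = -1.7973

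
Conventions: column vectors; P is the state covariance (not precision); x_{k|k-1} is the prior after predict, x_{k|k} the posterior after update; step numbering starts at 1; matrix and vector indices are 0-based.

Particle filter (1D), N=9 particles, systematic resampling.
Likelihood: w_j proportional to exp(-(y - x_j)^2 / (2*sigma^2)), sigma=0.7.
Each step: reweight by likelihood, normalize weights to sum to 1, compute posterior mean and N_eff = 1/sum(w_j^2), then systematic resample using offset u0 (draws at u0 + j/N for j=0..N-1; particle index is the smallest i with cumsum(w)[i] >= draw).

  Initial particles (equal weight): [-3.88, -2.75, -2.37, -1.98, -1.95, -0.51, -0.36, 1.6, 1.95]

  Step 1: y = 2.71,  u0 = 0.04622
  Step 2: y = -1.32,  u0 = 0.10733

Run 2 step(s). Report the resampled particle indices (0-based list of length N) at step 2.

step 1: w=[0.0000, 0.0000, 0.0000, 0.0000, 0.0000, 0.0000, 0.0001, 0.3389, 0.6610]  mean=1.8311  Neff=1.8125  idx=[7, 7, 7, 8, 8, 8, 8, 8, 8]
step 2: w=[0.2734, 0.2734, 0.2734, 0.0300, 0.0300, 0.0300, 0.0300, 0.0300, 0.0300]  mean=1.6629  Neff=4.3550  idx=[0, 0, 1, 1, 2, 2, 2, 5, 8]

resampled_idx = [0, 0, 1, 1, 2, 2, 2, 5, 8]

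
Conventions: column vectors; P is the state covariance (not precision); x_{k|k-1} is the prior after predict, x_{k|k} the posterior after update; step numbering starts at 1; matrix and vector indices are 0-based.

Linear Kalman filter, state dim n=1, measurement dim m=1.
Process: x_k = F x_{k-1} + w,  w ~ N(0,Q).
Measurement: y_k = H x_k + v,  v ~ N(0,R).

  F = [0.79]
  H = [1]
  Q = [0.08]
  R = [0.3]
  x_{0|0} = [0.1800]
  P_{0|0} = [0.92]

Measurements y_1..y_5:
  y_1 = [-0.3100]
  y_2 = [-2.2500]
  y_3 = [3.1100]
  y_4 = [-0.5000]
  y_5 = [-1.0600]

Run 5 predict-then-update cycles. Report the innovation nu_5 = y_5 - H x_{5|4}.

innov = [-1.1628]

step 1: x^-=[0.1422]  P^-=[0.6542]  S=[0.9542]  K=[0.6856]  nu=[-0.4522]  x^+=[-0.1678]  P^+=[0.2057]
step 2: x^-=[-0.1326]  P^-=[0.2084]  S=[0.5084]  K=[0.4099]  nu=[-2.1174]  x^+=[-1.0004]  P^+=[0.1230]
step 3: x^-=[-0.7904]  P^-=[0.1567]  S=[0.4567]  K=[0.3432]  nu=[3.9004]  x^+=[0.5481]  P^+=[0.1030]
step 4: x^-=[0.4330]  P^-=[0.1443]  S=[0.4443]  K=[0.3247]  nu=[-0.9330]  x^+=[0.1301]  P^+=[0.0974]
step 5: x^-=[0.1028]  P^-=[0.1408]  S=[0.4408]  K=[0.3194]  nu=[-1.1628]  x^+=[-0.2686]  P^+=[0.0958]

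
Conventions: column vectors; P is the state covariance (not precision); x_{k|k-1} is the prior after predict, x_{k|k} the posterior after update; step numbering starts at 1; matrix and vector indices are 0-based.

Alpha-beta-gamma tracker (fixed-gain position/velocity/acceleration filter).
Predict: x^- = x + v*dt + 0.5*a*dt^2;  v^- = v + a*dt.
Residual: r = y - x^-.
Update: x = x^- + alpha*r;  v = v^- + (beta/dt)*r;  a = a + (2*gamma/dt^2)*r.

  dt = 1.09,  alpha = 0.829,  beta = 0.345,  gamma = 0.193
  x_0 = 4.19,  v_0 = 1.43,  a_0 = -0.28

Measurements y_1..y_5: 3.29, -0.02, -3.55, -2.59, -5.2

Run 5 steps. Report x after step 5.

x_post = -5.8837

step 1: x_pred=5.5824  r=-2.2924  x^+=3.6820  v^+=0.3992  a^+=-1.0248
step 2: x_pred=3.5084  r=-3.5284  x^+=0.5834  v^+=-1.8345  a^+=-2.1711
step 3: x_pred=-2.7060  r=-0.8440  x^+=-3.4057  v^+=-4.4682  a^+=-2.4453
step 4: x_pred=-9.7286  r=7.1386  x^+=-3.8107  v^+=-4.8741  a^+=-0.1260
step 5: x_pred=-9.1983  r=3.9983  x^+=-5.8837  v^+=-3.7459  a^+=1.1730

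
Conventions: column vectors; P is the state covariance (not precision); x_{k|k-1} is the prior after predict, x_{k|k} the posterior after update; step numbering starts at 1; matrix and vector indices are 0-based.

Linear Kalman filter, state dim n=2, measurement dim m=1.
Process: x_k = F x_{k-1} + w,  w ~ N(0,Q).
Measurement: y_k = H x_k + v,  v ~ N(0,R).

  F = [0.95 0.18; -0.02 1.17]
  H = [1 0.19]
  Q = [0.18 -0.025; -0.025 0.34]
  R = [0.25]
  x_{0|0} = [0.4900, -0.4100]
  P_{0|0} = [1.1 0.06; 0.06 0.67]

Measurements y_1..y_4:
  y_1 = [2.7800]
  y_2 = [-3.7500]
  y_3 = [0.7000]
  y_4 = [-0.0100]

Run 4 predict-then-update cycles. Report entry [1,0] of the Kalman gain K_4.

K[1,0] = 1.0684

step 1: x^-=[0.3917, -0.4895]  P^-=[1.2150 0.1617; 0.1617 1.2548]  S=[1.5717]  K=[0.7926; 0.2546]  nu=[2.4813]  x^+=[2.3583, 0.1421]  P^+=[0.2277 -0.1554; -0.1554 1.1530]
step 2: x^-=[2.2660, 0.1191]  P^-=[0.3697 0.0413; 0.0413 1.9256]  S=[0.7049]  K=[0.5356; 0.5776]  nu=[-6.0386]  x^+=[-0.9682, -3.3690]  P^+=[0.1675 -0.1768; -0.1768 1.6904]
step 3: x^-=[-1.5262, -3.9224]  P^-=[0.3255 0.1320; 0.1320 2.6624]  S=[0.7217]  K=[0.4857; 0.8838]  nu=[2.9714]  x^+=[-0.0830, -1.2963]  P^+=[0.1552 -0.1778; -0.1778 2.0987]
step 4: x^-=[-0.3122, -1.5151]  P^-=[0.3273 0.2170; 0.2170 3.2213]  S=[0.7760]  K=[0.4749; 1.0684]  nu=[0.5900]  x^+=[-0.0320, -0.8847]  P^+=[0.1523 -0.1767; -0.1767 2.3355]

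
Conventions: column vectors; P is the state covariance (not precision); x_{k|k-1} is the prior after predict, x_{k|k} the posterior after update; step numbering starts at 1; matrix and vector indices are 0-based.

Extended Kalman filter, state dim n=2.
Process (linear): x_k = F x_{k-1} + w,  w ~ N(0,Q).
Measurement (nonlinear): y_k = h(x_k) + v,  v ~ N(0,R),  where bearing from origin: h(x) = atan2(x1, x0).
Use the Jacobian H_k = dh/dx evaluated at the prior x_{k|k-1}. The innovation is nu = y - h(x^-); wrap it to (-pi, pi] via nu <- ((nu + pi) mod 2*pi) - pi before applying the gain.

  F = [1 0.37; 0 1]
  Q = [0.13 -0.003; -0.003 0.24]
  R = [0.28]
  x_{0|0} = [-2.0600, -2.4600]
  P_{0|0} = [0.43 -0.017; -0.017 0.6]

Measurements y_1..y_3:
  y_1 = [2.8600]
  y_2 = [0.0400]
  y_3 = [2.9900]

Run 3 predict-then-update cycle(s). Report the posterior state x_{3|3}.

step 1: x^-=[-2.9702, -2.4600]  P^-=[0.6296 0.2020; 0.2020 0.8400]  H_jac=[0.1654 -0.1997]  S=[0.3174]  K=[0.2010; -0.4233]  nu=[-0.9733]  x^+=[-3.1658, -2.0480]  P^+=[0.6167 0.2290; 0.2290 0.7831]
step 2: x^-=[-3.9236, -2.0480]  P^-=[1.0234 0.5158; 0.5158 1.0231]  H_jac=[0.1046 -0.2003]  S=[0.3106]  K=[0.0119; -0.4861]  nu=[2.7005]  x^+=[-3.8915, -3.3608]  P^+=[1.0234 0.5176; 0.5176 0.9497]
step 3: x^-=[-5.1350, -3.3608]  P^-=[1.6664 0.8660; 0.8660 1.1897]  H_jac=[0.0892 -0.1363]  S=[0.2943]  K=[0.1041; -0.2886]  nu=[-0.7311]  x^+=[-5.2111, -3.1498]  P^+=[1.6632 0.8748; 0.8748 1.1652]

x_post = [-5.2111, -3.1498]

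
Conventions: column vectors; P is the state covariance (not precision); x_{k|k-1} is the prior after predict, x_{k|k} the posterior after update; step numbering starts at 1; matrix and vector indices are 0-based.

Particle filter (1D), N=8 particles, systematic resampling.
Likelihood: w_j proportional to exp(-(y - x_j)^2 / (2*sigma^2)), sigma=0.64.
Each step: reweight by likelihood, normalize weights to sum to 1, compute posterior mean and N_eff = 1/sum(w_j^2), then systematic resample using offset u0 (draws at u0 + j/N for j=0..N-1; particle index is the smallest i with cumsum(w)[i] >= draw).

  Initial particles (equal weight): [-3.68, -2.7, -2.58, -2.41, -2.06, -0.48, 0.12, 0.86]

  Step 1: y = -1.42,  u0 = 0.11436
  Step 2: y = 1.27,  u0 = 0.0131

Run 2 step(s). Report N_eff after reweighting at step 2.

step 1: w=[0.0012, 0.0827, 0.1182, 0.1847, 0.3706, 0.2078, 0.0338, 0.0011]  mean=-1.8359  Neff=4.2272  idx=[2, 3, 3, 4, 4, 4, 5, 6]
step 2: w=[0.0000, 0.0000, 0.0000, 0.0000, 0.0000, 0.0000, 0.1068, 0.8932]  mean=0.0559  Neff=1.2358  idx=[6, 7, 7, 7, 7, 7, 7, 7]

N_eff = 1.2358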